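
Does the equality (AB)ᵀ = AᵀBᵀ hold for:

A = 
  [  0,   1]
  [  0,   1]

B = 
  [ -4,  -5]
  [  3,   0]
No

(AB)ᵀ = 
  [  3,   3]
  [  0,   0]

AᵀBᵀ = 
  [  0,   0]
  [ -9,   3]

The two matrices differ, so (AB)ᵀ ≠ AᵀBᵀ in general. The correct identity is (AB)ᵀ = BᵀAᵀ.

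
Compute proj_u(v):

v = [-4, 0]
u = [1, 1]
proj_u(v) = [-2, -2]

v·u = (-4)(1) + (0)(1) = -4
u·u = (1)² + (1)² = 2
proj_u(v) = (v·u / u·u) × u = (-4/2) × u = (-2) × u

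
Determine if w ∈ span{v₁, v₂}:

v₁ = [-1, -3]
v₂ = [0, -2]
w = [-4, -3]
Yes

Form the augmented matrix and row-reduce:
[v₁|v₂|w] = 
  [ -1,   0,  -4]
  [ -3,  -2,  -3]
R2 → R2 - (3)·R1
REF = 
  [ -1,   0,  -4]
  [  0,  -2,   9]

No row of the form [0 0 | nonzero], so the system is consistent. Back-substitution gives c₁ = 4, c₂ = -9/2: w = (4)·v₁ + (-9/2)·v₂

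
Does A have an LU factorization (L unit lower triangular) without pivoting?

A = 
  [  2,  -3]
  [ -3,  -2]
Yes.
A[1,1] = 2 ≠ 0, so Gaussian elimination proceeds without a row swap: multiplier ℓ₂₁ = (-3)/(2) = -3/2, and U[2,2] = -2 - (-3/2)(-3) = -13/2.
L = 
  [   1,    0]
  [-3/2,    1]
U = 
  [    2,    -3]
  [    0, -13/2]
Check row 2 of LU: [(-3/2)(2), (-3/2)(-3) + (-13/2)] = [-3, -2] = row 2 of A ✓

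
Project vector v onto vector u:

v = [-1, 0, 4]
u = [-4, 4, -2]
v·u = (-1)(-4) + (0)(4) + (4)(-2) = -4
u·u = (-4)² + (4)² + (-2)² = 36
proj_u(v) = (v·u / u·u) × u = (-4/36) × u = (-1/9) × u

proj_u(v) = [4/9, -4/9, 2/9]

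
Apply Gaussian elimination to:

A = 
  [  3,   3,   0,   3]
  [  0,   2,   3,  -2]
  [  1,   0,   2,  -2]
Row operations:
R3 → R3 - (1/3)·R1
R3 → R3 + (1/2)·R2

Resulting echelon form:
REF = 
  [  3,   3,   0,   3]
  [  0,   2,   3,  -2]
  [  0,   0, 7/2,  -4]

Rank = 3 (number of non-zero pivot rows).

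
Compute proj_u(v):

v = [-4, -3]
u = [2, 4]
v·u = (-4)(2) + (-3)(4) = -20
u·u = (2)² + (4)² = 20
proj_u(v) = (v·u / u·u) × u = (-20/20) × u = (-1) × u

proj_u(v) = [-2, -4]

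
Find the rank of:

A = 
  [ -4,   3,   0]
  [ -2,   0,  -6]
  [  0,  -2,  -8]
Row reduce:
R2 → R2 - (1/2)·R1
R3 → R3 - (4/3)·R2
REF = 
  [  -4,    3,    0]
  [   0, -3/2,   -6]
  [   0,    0,    0]
Pivot columns: 1, 2 → 2 pivots.

rank(A) = 2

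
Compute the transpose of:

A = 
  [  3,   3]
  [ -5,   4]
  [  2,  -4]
Aᵀ = 
  [  3,  -5,   2]
  [  3,   4,  -4]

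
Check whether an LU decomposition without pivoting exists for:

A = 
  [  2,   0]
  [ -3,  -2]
Yes.
A[1,1] = 2 ≠ 0, so Gaussian elimination proceeds without a row swap: multiplier ℓ₂₁ = (-3)/(2) = -3/2, and U[2,2] = -2 - (-3/2)(0) = -2.
L = 
  [   1,    0]
  [-3/2,    1]
U = 
  [  2,   0]
  [  0,  -2]
Check row 2 of LU: [(-3/2)(2), (-3/2)(0) + (-2)] = [-3, -2] = row 2 of A ✓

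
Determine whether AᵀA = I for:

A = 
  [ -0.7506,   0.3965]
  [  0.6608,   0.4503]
No

AᵀA = 
  [  1.0001,  -0.0001]
  [ -0.0001,   0.3600]
≠ I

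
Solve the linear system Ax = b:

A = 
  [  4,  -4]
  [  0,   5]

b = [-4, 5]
x = [0, 1]

Row reduce the augmented matrix [A|b]:
(already in echelon form)
REF = 
  [  4,  -4,  -4]
  [  0,   5,   5]

Back-substitution:
x₂ = 5 / 5 = 1
x₁ = (-4 - (-4)(1)) / 4 = 0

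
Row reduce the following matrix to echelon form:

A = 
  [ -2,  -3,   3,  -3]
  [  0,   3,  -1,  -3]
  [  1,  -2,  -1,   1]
Row operations:
R3 → R3 + (1/2)·R1
R3 → R3 + (7/6)·R2

Resulting echelon form:
REF = 
  [  -2,   -3,    3,   -3]
  [   0,    3,   -1,   -3]
  [   0,    0, -2/3,   -4]

Rank = 3 (number of non-zero pivot rows).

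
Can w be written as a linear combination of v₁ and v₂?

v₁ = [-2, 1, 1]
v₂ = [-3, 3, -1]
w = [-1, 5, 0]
No

Form the augmented matrix and row-reduce:
[v₁|v₂|w] = 
  [ -2,  -3,  -1]
  [  1,   3,   5]
  [  1,  -1,   0]
R2 → R2 + (1/2)·R1
R3 → R3 + (1/2)·R1
R3 → R3 + (5/3)·R2
REF = 
  [ -2,  -3,  -1]
  [  0, 3/2, 9/2]
  [  0,   0,   7]

Row 3 reads [0 0 | 7], i.e. 0 = 7, so the system is inconsistent and w ∉ span{v₁, v₂}.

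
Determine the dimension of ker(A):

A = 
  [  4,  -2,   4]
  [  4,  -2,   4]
nullity(A) = 2

Row reduce:
R2 → R2 - (1)·R1
REF = 
  [  4,  -2,   4]
  [  0,   0,   0]
Pivot columns: 1 → 1 pivot.
rank(A) = 1, so nullity(A) = 3 - 1 = 2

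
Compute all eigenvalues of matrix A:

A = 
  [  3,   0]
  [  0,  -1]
tr(A) = 2, det(A) = -3
Characteristic polynomial: λ² - tr(A)λ + det(A) = λ² - 2λ - 3
λ² - 2λ - 3 = (λ + 1)(λ - 3)

λ = 3, -1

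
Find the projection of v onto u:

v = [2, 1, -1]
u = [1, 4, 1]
v·u = (2)(1) + (1)(4) + (-1)(1) = 5
u·u = (1)² + (4)² + (1)² = 18
proj_u(v) = (v·u / u·u) × u = (5/18) × u

proj_u(v) = [5/18, 10/9, 5/18]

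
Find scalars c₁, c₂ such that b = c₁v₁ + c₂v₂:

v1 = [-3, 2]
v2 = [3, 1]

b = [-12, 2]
c1 = 2, c2 = -2

b = 2·v1 + -2·v2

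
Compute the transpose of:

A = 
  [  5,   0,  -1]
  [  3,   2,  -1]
Aᵀ = 
  [  5,   3]
  [  0,   2]
  [ -1,  -1]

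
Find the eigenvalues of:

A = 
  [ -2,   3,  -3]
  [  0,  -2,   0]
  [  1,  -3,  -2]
λ = -2, -2 + i√3, -2 - i√3  (≈ -2, -2 + 1.732i, -2 - 1.732i)

Characteristic polynomial: det(λI - A) = λ³ + 6λ² + 15λ + 14
Testing integer divisors of the constant term: p(-2) = 0, so (λ + 2) is a factor:
p(λ) = (λ + 2)(λ² + 4λ + 7)
λ² + 4λ + 7 = 0  ⇒  λ = (-4 ± √((4)² - 4·(7)))/2 = (-4 ± √(-12))/2
  = -2 + i√3,  -2 - i√3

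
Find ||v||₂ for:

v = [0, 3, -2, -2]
4.123

||v||₂ = √((0)² + (3)² + (-2)² + (-2)²) = √17 = 4.123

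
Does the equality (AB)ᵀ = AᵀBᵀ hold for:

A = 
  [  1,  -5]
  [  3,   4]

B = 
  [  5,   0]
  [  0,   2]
No

(AB)ᵀ = 
  [  5,  15]
  [-10,   8]

AᵀBᵀ = 
  [  5,   6]
  [-25,   8]

The two matrices differ, so (AB)ᵀ ≠ AᵀBᵀ in general. The correct identity is (AB)ᵀ = BᵀAᵀ.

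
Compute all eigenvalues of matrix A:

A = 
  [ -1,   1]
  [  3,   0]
tr(A) = -1, det(A) = -3
Characteristic polynomial: λ² - tr(A)λ + det(A) = λ² + λ - 3
λ² + λ - 3 = 0  ⇒  λ = (-1 ± √((1)² - 4·(-3)))/2 = (-1 ± √(13))/2
  = (-1 + √13)/2,  (-1 - √13)/2

λ = (-1 + √13)/2, (-1 - √13)/2  (≈ 1.303, -2.303)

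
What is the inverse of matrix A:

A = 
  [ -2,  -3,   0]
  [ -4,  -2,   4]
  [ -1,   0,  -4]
det(A) = (-2)·((-2)(-4) - (4)(0)) - (-3)·((-4)(-4) - (4)(-1)) + (0)·((-4)(0) - (-2)(-1))
  = (-2)(8) - (-3)(20) + (0)(-2)
  = 44
det(A) = 44 ≠ 0, so A is invertible.

Cofactors Cᵢⱼ = (-1)ⁱ⁺ʲ·Mᵢⱼ:
C = 
  [  8, -20,  -2]
  [-12,   8,   3]
  [-12,   8,  -8]

adj(A) = Cᵀ:
adj(A) = 
  [  8, -12, -12]
  [-20,   8,   8]
  [ -2,   3,  -8]

A⁻¹ = (1/44) · adj(A):
A⁻¹ = 
  [ 2/11, -3/11, -3/11]
  [-5/11,  2/11,  2/11]
  [-1/22,  3/44, -2/11]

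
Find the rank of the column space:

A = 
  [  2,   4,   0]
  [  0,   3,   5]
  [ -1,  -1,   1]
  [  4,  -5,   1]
dim(Col(A)) = 3

Row reduce:
R3 → R3 + (1/2)·R1
R4 → R4 - (2)·R1
R3 → R3 - (1/3)·R2
R4 → R4 + (13/3)·R2
R4 → R4 + (34)·R3
REF = 
  [   2,    4,    0]
  [   0,    3,    5]
  [   0,    0, -2/3]
  [   0,    0,    0]
Pivot columns: 1, 2, 3 → 3 pivots.
dim(Col(A)) = number of pivot columns = 3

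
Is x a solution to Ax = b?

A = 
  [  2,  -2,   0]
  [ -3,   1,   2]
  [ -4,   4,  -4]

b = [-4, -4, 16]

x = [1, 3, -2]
Yes

Ax = [-4, -4, 16] = b ✓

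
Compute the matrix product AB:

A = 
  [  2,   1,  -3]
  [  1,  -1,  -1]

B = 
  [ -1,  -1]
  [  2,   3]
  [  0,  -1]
AB = 
  [  0,   4]
  [ -3,  -3]

A is 2×3 and B is 3×2, so AB is 2×2. Each entry is (row of A)·(column of B):
AB[1,1] = (2)(-1) + (1)(2) + (-3)(0) = 0
AB[1,2] = (2)(-1) + (1)(3) + (-3)(-1) = 4
AB[2,1] = (1)(-1) + (-1)(2) + (-1)(0) = -3
AB[2,2] = (1)(-1) + (-1)(3) + (-1)(-1) = -3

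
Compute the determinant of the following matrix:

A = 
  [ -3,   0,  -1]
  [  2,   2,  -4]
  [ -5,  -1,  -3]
22

Cofactor expansion along row 1:
det(A) = (-3)·((2)(-3) - (-4)(-1)) - (0)·((2)(-3) - (-4)(-5)) + (-1)·((2)(-1) - (2)(-5))
  = (-3)(-10) - (0)(-26) + (-1)(8)
  = 22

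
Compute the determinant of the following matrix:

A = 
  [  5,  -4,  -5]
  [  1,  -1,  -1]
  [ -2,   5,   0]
2

Cofactor expansion along row 1:
det(A) = (5)·((-1)(0) - (-1)(5)) - (-4)·((1)(0) - (-1)(-2)) + (-5)·((1)(5) - (-1)(-2))
  = (5)(5) - (-4)(-2) + (-5)(3)
  = 2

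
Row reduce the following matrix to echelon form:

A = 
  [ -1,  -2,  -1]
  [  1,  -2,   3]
Row operations:
R2 → R2 + (1)·R1

Resulting echelon form:
REF = 
  [ -1,  -2,  -1]
  [  0,  -4,   2]

Rank = 2 (number of non-zero pivot rows).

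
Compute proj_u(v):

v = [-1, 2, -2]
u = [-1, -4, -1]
v·u = (-1)(-1) + (2)(-4) + (-2)(-1) = -5
u·u = (-1)² + (-4)² + (-1)² = 18
proj_u(v) = (v·u / u·u) × u = (-5/18) × u

proj_u(v) = [5/18, 10/9, 5/18]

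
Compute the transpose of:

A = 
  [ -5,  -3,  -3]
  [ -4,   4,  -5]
Aᵀ = 
  [ -5,  -4]
  [ -3,   4]
  [ -3,  -5]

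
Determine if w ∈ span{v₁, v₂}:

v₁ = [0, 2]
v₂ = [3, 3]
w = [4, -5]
Yes

Form the augmented matrix and row-reduce:
[v₁|v₂|w] = 
  [  0,   3,   4]
  [  2,   3,  -5]
Swap R1 ↔ R2
REF = 
  [  2,   3,  -5]
  [  0,   3,   4]

No row of the form [0 0 | nonzero], so the system is consistent. Back-substitution gives c₁ = -9/2, c₂ = 4/3: w = (-9/2)·v₁ + (4/3)·v₂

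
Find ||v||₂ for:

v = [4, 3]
5

||v||₂ = √((4)² + (3)²) = √25 = 5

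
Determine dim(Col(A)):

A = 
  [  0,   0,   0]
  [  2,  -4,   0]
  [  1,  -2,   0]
dim(Col(A)) = 1

Row reduce:
Swap R1 ↔ R2
R3 → R3 - (1/2)·R1
REF = 
  [  2,  -4,   0]
  [  0,   0,   0]
  [  0,   0,   0]
Pivot columns: 1 → 1 pivot.
dim(Col(A)) = number of pivot columns = 1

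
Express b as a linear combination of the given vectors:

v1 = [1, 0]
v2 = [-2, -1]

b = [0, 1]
c1 = -2, c2 = -1

b = -2·v1 + -1·v2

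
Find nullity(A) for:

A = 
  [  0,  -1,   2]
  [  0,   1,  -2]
nullity(A) = 2

Row reduce:
R2 → R2 + (1)·R1
REF = 
  [  0,  -1,   2]
  [  0,   0,   0]
Pivot columns: 2 → 1 pivot.
rank(A) = 1, so nullity(A) = 3 - 1 = 2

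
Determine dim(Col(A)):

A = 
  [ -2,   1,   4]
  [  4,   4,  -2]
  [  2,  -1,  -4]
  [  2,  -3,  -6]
dim(Col(A)) = 2

Row reduce:
R2 → R2 + (2)·R1
R3 → R3 + (1)·R1
R4 → R4 + (1)·R1
R4 → R4 + (1/3)·R2
REF = 
  [ -2,   1,   4]
  [  0,   6,   6]
  [  0,   0,   0]
  [  0,   0,   0]
Pivot columns: 1, 2 → 2 pivots.
dim(Col(A)) = number of pivot columns = 2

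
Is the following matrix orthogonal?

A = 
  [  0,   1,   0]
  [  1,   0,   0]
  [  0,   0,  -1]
Yes

AᵀA = 
  [  1,   0,   0]
  [  0,   1,   0]
  [  0,   0,   1]
= I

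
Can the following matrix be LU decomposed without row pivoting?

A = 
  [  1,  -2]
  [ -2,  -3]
Yes.
A[1,1] = 1 ≠ 0, so Gaussian elimination proceeds without a row swap: multiplier ℓ₂₁ = (-2)/(1) = -2, and U[2,2] = -3 - (-2)(-2) = -7.
L = 
  [  1,   0]
  [ -2,   1]
U = 
  [  1,  -2]
  [  0,  -7]
Check row 2 of LU: [(-2)(1), (-2)(-2) + (-7)] = [-2, -3] = row 2 of A ✓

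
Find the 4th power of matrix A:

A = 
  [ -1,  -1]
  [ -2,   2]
A^4 = 
  [ 11,  -9]
  [-18,  38]

A² = A·A:
A²[1,1] = (-1)(-1) + (-1)(-2) = 3
A²[1,2] = (-1)(-1) + (-1)(2) = -1
A²[2,1] = (-2)(-1) + (2)(-2) = -2
A²[2,2] = (-2)(-1) + (2)(2) = 6
A² = 
  [  3,  -1]
  [ -2,   6]

A^3 = A^2·A:
A^3[1,1] = (3)(-1) + (-1)(-2) = -1
A^3[1,2] = (3)(-1) + (-1)(2) = -5
A^3[2,1] = (-2)(-1) + (6)(-2) = -10
A^3[2,2] = (-2)(-1) + (6)(2) = 14
A^3 = 
  [ -1,  -5]
  [-10,  14]

A^4 = A^3·A:
A^4[1,1] = (-1)(-1) + (-5)(-2) = 11
A^4[1,2] = (-1)(-1) + (-5)(2) = -9
A^4[2,1] = (-10)(-1) + (14)(-2) = -18
A^4[2,2] = (-10)(-1) + (14)(2) = 38
A^4 = 
  [ 11,  -9]
  [-18,  38]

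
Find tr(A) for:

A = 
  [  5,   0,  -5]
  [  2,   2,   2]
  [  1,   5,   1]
8

tr(A) = 5 + 2 + 1 = 8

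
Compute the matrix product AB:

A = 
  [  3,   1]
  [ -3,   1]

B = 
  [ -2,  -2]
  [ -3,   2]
AB = 
  [ -9,  -4]
  [  3,   8]

A is 2×2 and B is 2×2, so AB is 2×2. Each entry is (row of A)·(column of B):
AB[1,1] = (3)(-2) + (1)(-3) = -9
AB[1,2] = (3)(-2) + (1)(2) = -4
AB[2,1] = (-3)(-2) + (1)(-3) = 3
AB[2,2] = (-3)(-2) + (1)(2) = 8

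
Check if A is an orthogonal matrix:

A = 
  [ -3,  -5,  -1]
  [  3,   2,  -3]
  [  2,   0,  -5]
No

AᵀA = 
  [ 22,  21, -16]
  [ 21,  29,  -1]
  [-16,  -1,  35]
≠ I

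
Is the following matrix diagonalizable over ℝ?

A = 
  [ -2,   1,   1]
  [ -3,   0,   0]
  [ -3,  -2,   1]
No

Characteristic polynomial: det(λI - A) = λ³ + λ² + 4λ - 9
By the rational root theorem any rational root is an integer dividing 9; none of those is a root, so p(λ) has no rational roots and hence (being an irreducible cubic) no repeated roots.
Discriminant of the cubic: Δ = -3039
Δ < 0 ⇒ one real eigenvalue and a complex-conjugate pair: λ ≈ -1.146 + 2.377i, -1.146 - 2.377i, 1.293
Has complex eigenvalues (not diagonalizable over ℝ).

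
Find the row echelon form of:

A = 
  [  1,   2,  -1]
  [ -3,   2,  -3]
Row operations:
R2 → R2 + (3)·R1

Resulting echelon form:
REF = 
  [  1,   2,  -1]
  [  0,   8,  -6]

Rank = 2 (number of non-zero pivot rows).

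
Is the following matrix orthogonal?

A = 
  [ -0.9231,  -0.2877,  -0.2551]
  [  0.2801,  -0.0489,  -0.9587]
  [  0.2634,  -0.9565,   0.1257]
Yes

AᵀA = 
  [  0.9999,  -0.0001,   0.0001]
  [ -0.0001,   1.0001,   0]
  [  0.0001,   0,   1]
≈ I (equal to I up to the 4-dp rounding of the entries)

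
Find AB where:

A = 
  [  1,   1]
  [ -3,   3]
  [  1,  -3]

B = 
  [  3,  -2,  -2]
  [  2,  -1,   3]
A is 3×2 and B is 2×3, so AB is 3×3. Each entry is (row of A)·(column of B):
AB[1,1] = (1)(3) + (1)(2) = 5
AB[1,2] = (1)(-2) + (1)(-1) = -3
AB[1,3] = (1)(-2) + (1)(3) = 1
AB[2,1] = (-3)(3) + (3)(2) = -3
AB[2,2] = (-3)(-2) + (3)(-1) = 3
AB[2,3] = (-3)(-2) + (3)(3) = 15
AB[3,1] = (1)(3) + (-3)(2) = -3
AB[3,2] = (1)(-2) + (-3)(-1) = 1
AB[3,3] = (1)(-2) + (-3)(3) = -11

AB = 
  [  5,  -3,   1]
  [ -3,   3,  15]
  [ -3,   1, -11]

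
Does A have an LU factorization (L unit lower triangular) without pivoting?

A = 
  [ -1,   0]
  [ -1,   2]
Yes.
A[1,1] = -1 ≠ 0, so Gaussian elimination proceeds without a row swap: multiplier ℓ₂₁ = (-1)/(-1) = 1, and U[2,2] = 2 - (1)(0) = 2.
L = 
  [  1,   0]
  [  1,   1]
U = 
  [ -1,   0]
  [  0,   2]
Check row 2 of LU: [(1)(-1), (1)(0) + 2] = [-1, 2] = row 2 of A ✓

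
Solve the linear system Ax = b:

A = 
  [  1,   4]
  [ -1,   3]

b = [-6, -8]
x = [2, -2]

Row reduce the augmented matrix [A|b]:
R2 → R2 + (1)·R1
REF = 
  [  1,   4,  -6]
  [  0,   7, -14]

Back-substitution:
x₂ = (-14) / 7 = -2
x₁ = (-6 - (4)(-2)) / 1 = 2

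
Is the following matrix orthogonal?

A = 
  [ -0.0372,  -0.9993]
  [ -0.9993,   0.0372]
Yes

AᵀA = 
  [  1,   0]
  [  0,   1]
≈ I (equal to I up to the 4-dp rounding of the entries)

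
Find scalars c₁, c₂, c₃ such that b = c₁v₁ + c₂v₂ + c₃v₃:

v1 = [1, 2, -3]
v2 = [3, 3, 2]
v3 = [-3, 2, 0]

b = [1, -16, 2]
c1 = -2, c2 = -2, c3 = -3

b = -2·v1 + -2·v2 + -3·v3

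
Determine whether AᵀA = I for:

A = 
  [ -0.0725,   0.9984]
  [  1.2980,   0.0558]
No

AᵀA = 
  [  1.6901,   0]
  [  0,   0.9999]
≠ I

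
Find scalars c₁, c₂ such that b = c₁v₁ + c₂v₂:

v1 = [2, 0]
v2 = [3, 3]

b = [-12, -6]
c1 = -3, c2 = -2

b = -3·v1 + -2·v2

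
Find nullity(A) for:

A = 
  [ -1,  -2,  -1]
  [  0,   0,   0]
nullity(A) = 2

Row reduce:
(no row operations needed)
REF = 
  [ -1,  -2,  -1]
  [  0,   0,   0]
Pivot columns: 1 → 1 pivot.
rank(A) = 1, so nullity(A) = 3 - 1 = 2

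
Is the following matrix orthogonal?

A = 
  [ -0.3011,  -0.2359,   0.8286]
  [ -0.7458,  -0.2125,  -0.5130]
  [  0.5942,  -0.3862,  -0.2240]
No

AᵀA = 
  [  1,   0,   0]
  [  0,   0.2500,   0.0001]
  [  0,   0.0001,   0.9999]
≠ I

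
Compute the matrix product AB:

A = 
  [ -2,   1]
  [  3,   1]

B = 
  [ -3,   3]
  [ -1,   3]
A is 2×2 and B is 2×2, so AB is 2×2. Each entry is (row of A)·(column of B):
AB[1,1] = (-2)(-3) + (1)(-1) = 5
AB[1,2] = (-2)(3) + (1)(3) = -3
AB[2,1] = (3)(-3) + (1)(-1) = -10
AB[2,2] = (3)(3) + (1)(3) = 12

AB = 
  [  5,  -3]
  [-10,  12]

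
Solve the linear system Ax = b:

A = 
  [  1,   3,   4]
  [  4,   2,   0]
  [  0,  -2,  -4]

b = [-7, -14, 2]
x = [-2, -3, 1]

Row reduce the augmented matrix [A|b]:
R2 → R2 - (4)·R1
R3 → R3 - (1/5)·R2
REF = 
  [   1,    3,    4,   -7]
  [   0,  -10,  -16,   14]
  [   0,    0, -4/5, -4/5]

Back-substitution:
x₃ = (-4/5) / (-4/5) = 1
x₂ = (14 - (-16)(1)) / (-10) = -3
x₁ = (-7 - (3)(-3) - (4)(1)) / 1 = -2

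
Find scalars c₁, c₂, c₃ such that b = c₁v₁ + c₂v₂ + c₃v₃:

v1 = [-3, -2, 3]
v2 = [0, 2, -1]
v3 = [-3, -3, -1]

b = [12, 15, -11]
c1 = -3, c2 = 3, c3 = -1

b = -3·v1 + 3·v2 + -1·v3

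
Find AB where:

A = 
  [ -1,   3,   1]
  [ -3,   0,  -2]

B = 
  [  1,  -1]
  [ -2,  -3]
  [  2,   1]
AB = 
  [ -5,  -7]
  [ -7,   1]

A is 2×3 and B is 3×2, so AB is 2×2. Each entry is (row of A)·(column of B):
AB[1,1] = (-1)(1) + (3)(-2) + (1)(2) = -5
AB[1,2] = (-1)(-1) + (3)(-3) + (1)(1) = -7
AB[2,1] = (-3)(1) + (0)(-2) + (-2)(2) = -7
AB[2,2] = (-3)(-1) + (0)(-3) + (-2)(1) = 1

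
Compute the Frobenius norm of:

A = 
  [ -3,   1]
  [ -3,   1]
||A||_F = 4.472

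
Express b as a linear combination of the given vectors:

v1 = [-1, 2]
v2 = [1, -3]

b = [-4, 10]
c1 = 2, c2 = -2

b = 2·v1 + -2·v2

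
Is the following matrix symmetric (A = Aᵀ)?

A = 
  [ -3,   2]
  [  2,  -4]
Yes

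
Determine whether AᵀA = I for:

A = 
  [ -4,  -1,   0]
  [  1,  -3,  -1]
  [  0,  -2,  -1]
No

AᵀA = 
  [ 17,   1,  -1]
  [  1,  14,   5]
  [ -1,   5,   2]
≠ I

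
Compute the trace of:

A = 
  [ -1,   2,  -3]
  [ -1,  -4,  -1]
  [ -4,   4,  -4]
-9

tr(A) = -1 + -4 + -4 = -9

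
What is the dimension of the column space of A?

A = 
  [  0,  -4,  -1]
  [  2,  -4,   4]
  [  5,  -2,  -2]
dim(Col(A)) = 3

Row reduce:
Swap R1 ↔ R2
R3 → R3 - (5/2)·R1
R3 → R3 + (2)·R2
REF = 
  [  2,  -4,   4]
  [  0,  -4,  -1]
  [  0,   0, -14]
Pivot columns: 1, 2, 3 → 3 pivots.
dim(Col(A)) = number of pivot columns = 3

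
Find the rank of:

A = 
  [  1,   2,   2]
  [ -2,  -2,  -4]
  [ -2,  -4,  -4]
Row reduce:
R2 → R2 + (2)·R1
R3 → R3 + (2)·R1
REF = 
  [  1,   2,   2]
  [  0,   2,   0]
  [  0,   0,   0]
Pivot columns: 1, 2 → 2 pivots.

rank(A) = 2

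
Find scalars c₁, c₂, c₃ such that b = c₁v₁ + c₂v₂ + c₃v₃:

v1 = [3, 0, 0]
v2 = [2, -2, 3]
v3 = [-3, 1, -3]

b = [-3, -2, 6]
c1 = -3, c2 = 0, c3 = -2

b = -3·v1 + 0·v2 + -2·v3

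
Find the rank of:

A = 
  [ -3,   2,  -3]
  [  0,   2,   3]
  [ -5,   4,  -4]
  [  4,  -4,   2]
rank(A) = 2

Row reduce:
R3 → R3 - (5/3)·R1
R4 → R4 + (4/3)·R1
R3 → R3 - (1/3)·R2
R4 → R4 + (2/3)·R2
REF = 
  [ -3,   2,  -3]
  [  0,   2,   3]
  [  0,   0,   0]
  [  0,   0,   0]
Pivot columns: 1, 2 → 2 pivots.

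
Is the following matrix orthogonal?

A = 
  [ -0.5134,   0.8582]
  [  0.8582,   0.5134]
Yes

AᵀA = 
  [  1.0001,   0]
  [  0,   1.0001]
≈ I (equal to I up to the 4-dp rounding of the entries)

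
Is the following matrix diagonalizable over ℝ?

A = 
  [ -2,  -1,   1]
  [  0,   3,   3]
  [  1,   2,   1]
Yes

Characteristic polynomial: det(λI - A) = λ³ - 2λ² - 12λ
The constant term is 0, so λ = 0 is a root: p(λ) = λ(λ² - 2λ - 12)
λ² - 2λ - 12 = 0  ⇒  λ = (2 ± √((-2)² - 4·(-12)))/2 = (2 ± √(52))/2
  = 1 + √13,  1 - √13
Eigenvalues: 0, 1 + √13, 1 - √13  (≈ 0, 4.606, -2.606)
The two irrational eigenvalues are distinct (simple), so each has alg. mult. = geom. mult. = 1.
λ=0: alg. mult. = 1, geom. mult. = 3 - rank(A - (0)I) = 3 - 2 = 1
Sum of geometric multiplicities equals n, so A has n independent eigenvectors.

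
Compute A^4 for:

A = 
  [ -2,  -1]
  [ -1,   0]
A^4 = 
  [ 29,  12]
  [ 12,   5]

A² = A·A:
A²[1,1] = (-2)(-2) + (-1)(-1) = 5
A²[1,2] = (-2)(-1) + (-1)(0) = 2
A²[2,1] = (-1)(-2) + (0)(-1) = 2
A²[2,2] = (-1)(-1) + (0)(0) = 1
A² = 
  [  5,   2]
  [  2,   1]

A^3 = A^2·A:
A^3[1,1] = (5)(-2) + (2)(-1) = -12
A^3[1,2] = (5)(-1) + (2)(0) = -5
A^3[2,1] = (2)(-2) + (1)(-1) = -5
A^3[2,2] = (2)(-1) + (1)(0) = -2
A^3 = 
  [-12,  -5]
  [ -5,  -2]

A^4 = A^3·A:
A^4[1,1] = (-12)(-2) + (-5)(-1) = 29
A^4[1,2] = (-12)(-1) + (-5)(0) = 12
A^4[2,1] = (-5)(-2) + (-2)(-1) = 12
A^4[2,2] = (-5)(-1) + (-2)(0) = 5
A^4 = 
  [ 29,  12]
  [ 12,   5]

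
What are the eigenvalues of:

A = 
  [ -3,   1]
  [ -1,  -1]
tr(A) = -4, det(A) = 4
Characteristic polynomial: λ² - tr(A)λ + det(A) = λ² + 4λ + 4
λ² + 4λ + 4 = (λ + 2)²

λ = -2, -2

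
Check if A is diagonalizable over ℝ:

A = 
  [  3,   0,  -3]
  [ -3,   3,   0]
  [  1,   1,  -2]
No

Characteristic polynomial: det(λI - A) = λ³ - 4λ²
The constant term is 0, so λ = 0 is a root: p(λ) = λ(λ² - 4λ)
λ² - 4λ = λ(λ - 4)
Eigenvalues: 0, 4, 0
λ=0: alg. mult. = 2, geom. mult. = 3 - rank(A - (0)I) = 3 - 2 = 1
λ=4: alg. mult. = 1, geom. mult. = 3 - rank(A - (4)I) = 3 - 2 = 1
Sum of geometric multiplicities = 2 < n = 3, so there aren't enough independent eigenvectors.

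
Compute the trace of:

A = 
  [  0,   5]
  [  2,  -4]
-4

tr(A) = 0 + -4 = -4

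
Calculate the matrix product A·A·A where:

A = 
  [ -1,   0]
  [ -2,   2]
A^3 = 
  [ -1,   0]
  [ -6,   8]

A² = A·A:
A²[1,1] = (-1)(-1) + (0)(-2) = 1
A²[1,2] = (-1)(0) + (0)(2) = 0
A²[2,1] = (-2)(-1) + (2)(-2) = -2
A²[2,2] = (-2)(0) + (2)(2) = 4
A² = 
  [  1,   0]
  [ -2,   4]

A^3 = A^2·A:
A^3[1,1] = (1)(-1) + (0)(-2) = -1
A^3[1,2] = (1)(0) + (0)(2) = 0
A^3[2,1] = (-2)(-1) + (4)(-2) = -6
A^3[2,2] = (-2)(0) + (4)(2) = 8
A^3 = 
  [ -1,   0]
  [ -6,   8]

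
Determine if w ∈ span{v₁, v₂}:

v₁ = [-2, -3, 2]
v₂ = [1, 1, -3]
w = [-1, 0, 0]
No

Form the augmented matrix and row-reduce:
[v₁|v₂|w] = 
  [ -2,   1,  -1]
  [ -3,   1,   0]
  [  2,  -3,   0]
R2 → R2 - (3/2)·R1
R3 → R3 + (1)·R1
R3 → R3 - (4)·R2
REF = 
  [  -2,    1,   -1]
  [   0, -1/2,  3/2]
  [   0,    0,   -7]

Row 3 reads [0 0 | -7], i.e. 0 = -7, so the system is inconsistent and w ∉ span{v₁, v₂}.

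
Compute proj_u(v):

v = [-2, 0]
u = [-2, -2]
v·u = (-2)(-2) + (0)(-2) = 4
u·u = (-2)² + (-2)² = 8
proj_u(v) = (v·u / u·u) × u = (4/8) × u = (1/2) × u

proj_u(v) = [-1, -1]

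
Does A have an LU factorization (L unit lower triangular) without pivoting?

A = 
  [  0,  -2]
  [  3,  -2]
No.
A[1,1] = 0 but A[2,1] = 3 ≠ 0. Any LU with L unit lower triangular has (LU)[1,1] = U[1,1] and (LU)[2,1] = L[2,1]·U[1,1]; matching A forces U[1,1] = 0, which then forces (LU)[2,1] = 0 ≠ 3. A row swap (pivoting) is required.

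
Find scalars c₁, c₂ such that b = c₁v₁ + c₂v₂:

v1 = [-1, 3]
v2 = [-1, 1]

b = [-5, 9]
c1 = 2, c2 = 3

b = 2·v1 + 3·v2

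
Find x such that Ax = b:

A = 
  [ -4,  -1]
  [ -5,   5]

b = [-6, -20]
x = [2, -2]

Row reduce the augmented matrix [A|b]:
R2 → R2 - (5/4)·R1
REF = 
  [   -4,    -1,    -6]
  [    0,  25/4, -25/2]

Back-substitution:
x₂ = (-25/2) / (25/4) = -2
x₁ = (-6 - (-1)(-2)) / (-4) = 2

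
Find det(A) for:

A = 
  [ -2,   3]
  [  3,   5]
-19

For a 2×2 matrix, det = ad - bc = (-2)(5) - (3)(3) = -19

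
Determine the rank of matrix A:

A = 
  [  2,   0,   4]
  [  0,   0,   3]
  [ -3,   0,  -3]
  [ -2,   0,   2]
Row reduce:
R3 → R3 + (3/2)·R1
R4 → R4 + (1)·R1
R3 → R3 - (1)·R2
R4 → R4 - (2)·R2
REF = 
  [  2,   0,   4]
  [  0,   0,   3]
  [  0,   0,   0]
  [  0,   0,   0]
Pivot columns: 1, 3 → 2 pivots.

rank(A) = 2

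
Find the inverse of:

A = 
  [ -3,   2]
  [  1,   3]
det(A) = (-3)(3) - (2)(1) = -11
For a 2×2 matrix, A⁻¹ = (1/det(A)) · [[d, -b], [-c, a]]
    = (-1/11) · [[3, -2], [-1, -3]]

A⁻¹ = 
  [-3/11,  2/11]
  [ 1/11,  3/11]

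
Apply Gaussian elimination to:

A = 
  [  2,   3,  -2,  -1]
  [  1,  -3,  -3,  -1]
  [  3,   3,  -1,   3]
Row operations:
R2 → R2 - (1/2)·R1
R3 → R3 - (3/2)·R1
R3 → R3 - (1/3)·R2

Resulting echelon form:
REF = 
  [   2,    3,   -2,   -1]
  [   0, -9/2,   -2, -1/2]
  [   0,    0,  8/3, 14/3]

Rank = 3 (number of non-zero pivot rows).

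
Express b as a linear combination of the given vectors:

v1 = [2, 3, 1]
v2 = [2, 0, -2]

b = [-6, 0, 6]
c1 = 0, c2 = -3

b = 0·v1 + -3·v2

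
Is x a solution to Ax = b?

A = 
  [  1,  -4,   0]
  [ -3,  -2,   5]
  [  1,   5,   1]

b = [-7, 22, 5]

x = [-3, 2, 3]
No

Ax = [-11, 20, 10] ≠ b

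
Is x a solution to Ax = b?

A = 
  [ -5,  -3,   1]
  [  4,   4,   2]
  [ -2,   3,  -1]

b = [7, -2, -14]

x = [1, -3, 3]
Yes

Ax = [7, -2, -14] = b ✓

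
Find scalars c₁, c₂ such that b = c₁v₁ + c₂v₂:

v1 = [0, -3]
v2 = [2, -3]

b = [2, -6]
c1 = 1, c2 = 1

b = 1·v1 + 1·v2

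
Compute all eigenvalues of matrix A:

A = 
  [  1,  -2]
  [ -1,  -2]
tr(A) = -1, det(A) = -4
Characteristic polynomial: λ² - tr(A)λ + det(A) = λ² + λ - 4
λ² + λ - 4 = 0  ⇒  λ = (-1 ± √((1)² - 4·(-4)))/2 = (-1 ± √(17))/2
  = (-1 + √17)/2,  (-1 - √17)/2

λ = (-1 + √17)/2, (-1 - √17)/2  (≈ 1.562, -2.562)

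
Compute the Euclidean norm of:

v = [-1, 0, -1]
1.414

||v||₂ = √((-1)² + (0)² + (-1)²) = √2 = 1.414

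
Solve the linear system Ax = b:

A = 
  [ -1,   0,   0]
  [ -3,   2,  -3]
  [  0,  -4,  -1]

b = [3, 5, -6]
x = [-3, 1, 2]

Row reduce the augmented matrix [A|b]:
R2 → R2 - (3)·R1
R3 → R3 + (2)·R2
REF = 
  [ -1,   0,   0,   3]
  [  0,   2,  -3,  -4]
  [  0,   0,  -7, -14]

Back-substitution:
x₃ = (-14) / (-7) = 2
x₂ = (-4 - (-3)(2)) / 2 = 1
x₁ = (3 - (0)(1) - (0)(2)) / (-1) = -3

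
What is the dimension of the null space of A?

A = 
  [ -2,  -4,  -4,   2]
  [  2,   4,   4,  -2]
nullity(A) = 3

Row reduce:
R2 → R2 + (1)·R1
REF = 
  [ -2,  -4,  -4,   2]
  [  0,   0,   0,   0]
Pivot columns: 1 → 1 pivot.
rank(A) = 1, so nullity(A) = 4 - 1 = 3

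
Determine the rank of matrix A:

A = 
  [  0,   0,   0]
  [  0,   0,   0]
rank(A) = 0

Row reduce:
(no row operations needed)
REF = 
  [  0,   0,   0]
  [  0,   0,   0]
Pivot columns: none → 0 pivots.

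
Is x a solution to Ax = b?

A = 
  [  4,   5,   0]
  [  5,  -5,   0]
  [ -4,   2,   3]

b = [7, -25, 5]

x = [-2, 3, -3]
Yes

Ax = [7, -25, 5] = b ✓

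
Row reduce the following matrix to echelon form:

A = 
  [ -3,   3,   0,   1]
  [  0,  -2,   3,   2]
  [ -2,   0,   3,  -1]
Row operations:
R3 → R3 - (2/3)·R1
R3 → R3 - (1)·R2

Resulting echelon form:
REF = 
  [   -3,     3,     0,     1]
  [    0,    -2,     3,     2]
  [    0,     0,     0, -11/3]

Rank = 3 (number of non-zero pivot rows).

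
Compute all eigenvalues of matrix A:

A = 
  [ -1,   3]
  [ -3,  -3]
tr(A) = -4, det(A) = 12
Characteristic polynomial: λ² - tr(A)λ + det(A) = λ² + 4λ + 12
λ² + 4λ + 12 = 0  ⇒  λ = (-4 ± √((4)² - 4·(12)))/2 = (-4 ± √(-32))/2
  = -2 + 2i√2,  -2 - 2i√2

λ = -2 + 2i√2, -2 - 2i√2  (≈ -2 + 2.828i, -2 - 2.828i)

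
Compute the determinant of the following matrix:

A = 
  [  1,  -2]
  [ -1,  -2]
For a 2×2 matrix, det = ad - bc = (1)(-2) - (-2)(-1) = -4

det(A) = -4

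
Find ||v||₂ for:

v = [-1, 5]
5.099

||v||₂ = √((-1)² + (5)²) = √26 = 5.099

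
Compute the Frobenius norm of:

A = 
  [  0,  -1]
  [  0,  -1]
||A||_F = 1.414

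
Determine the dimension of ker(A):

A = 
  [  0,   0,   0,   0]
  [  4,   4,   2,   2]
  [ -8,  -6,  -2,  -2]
nullity(A) = 2

Row reduce:
Swap R1 ↔ R2
R3 → R3 + (2)·R1
Swap R2 ↔ R3
REF = 
  [  4,   4,   2,   2]
  [  0,   2,   2,   2]
  [  0,   0,   0,   0]
Pivot columns: 1, 2 → 2 pivots.
rank(A) = 2, so nullity(A) = 4 - 2 = 2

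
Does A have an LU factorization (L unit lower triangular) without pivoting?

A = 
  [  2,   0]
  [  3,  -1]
Yes.
A[1,1] = 2 ≠ 0, so Gaussian elimination proceeds without a row swap: multiplier ℓ₂₁ = (3)/(2) = 3/2, and U[2,2] = -1 - (3/2)(0) = -1.
L = 
  [  1,   0]
  [3/2,   1]
U = 
  [  2,   0]
  [  0,  -1]
Check row 2 of LU: [(3/2)(2), (3/2)(0) + (-1)] = [3, -1] = row 2 of A ✓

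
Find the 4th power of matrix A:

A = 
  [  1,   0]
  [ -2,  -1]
A^4 = 
  [  1,   0]
  [  0,   1]

A² = A·A:
A²[1,1] = (1)(1) + (0)(-2) = 1
A²[1,2] = (1)(0) + (0)(-1) = 0
A²[2,1] = (-2)(1) + (-1)(-2) = 0
A²[2,2] = (-2)(0) + (-1)(-1) = 1
A² = 
  [  1,   0]
  [  0,   1]

A^3 = A^2·A:
A^3[1,1] = (1)(1) + (0)(-2) = 1
A^3[1,2] = (1)(0) + (0)(-1) = 0
A^3[2,1] = (0)(1) + (1)(-2) = -2
A^3[2,2] = (0)(0) + (1)(-1) = -1
A^3 = 
  [  1,   0]
  [ -2,  -1]

A^4 = A^3·A:
A^4[1,1] = (1)(1) + (0)(-2) = 1
A^4[1,2] = (1)(0) + (0)(-1) = 0
A^4[2,1] = (-2)(1) + (-1)(-2) = 0
A^4[2,2] = (-2)(0) + (-1)(-1) = 1
A^4 = 
  [  1,   0]
  [  0,   1]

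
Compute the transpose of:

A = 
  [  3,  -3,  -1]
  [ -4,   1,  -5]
Aᵀ = 
  [  3,  -4]
  [ -3,   1]
  [ -1,  -5]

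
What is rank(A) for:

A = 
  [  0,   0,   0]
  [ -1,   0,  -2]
Row reduce:
Swap R1 ↔ R2
REF = 
  [ -1,   0,  -2]
  [  0,   0,   0]
Pivot columns: 1 → 1 pivot.

rank(A) = 1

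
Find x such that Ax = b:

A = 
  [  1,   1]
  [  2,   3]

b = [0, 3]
x = [-3, 3]

Row reduce the augmented matrix [A|b]:
R2 → R2 - (2)·R1
REF = 
  [  1,   1,   0]
  [  0,   1,   3]

Back-substitution:
x₂ = 3 / 1 = 3
x₁ = (0 - (1)(3)) / 1 = -3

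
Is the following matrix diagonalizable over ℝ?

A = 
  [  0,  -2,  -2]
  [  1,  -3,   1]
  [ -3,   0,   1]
No

Characteristic polynomial: det(λI - A) = λ³ + 2λ² - 7λ - 26
By the rational root theorem any rational root is an integer dividing 26; none of those is a root, so p(λ) has no rational roots and hence (being an irreducible cubic) no repeated roots.
Discriminant of the cubic: Δ = -9300
Δ < 0 ⇒ one real eigenvalue and a complex-conjugate pair: λ ≈ 3.061, -2.531 + 1.445i, -2.531 - 1.445i
Has complex eigenvalues (not diagonalizable over ℝ).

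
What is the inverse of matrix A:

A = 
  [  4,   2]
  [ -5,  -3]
det(A) = (4)(-3) - (2)(-5) = -2
For a 2×2 matrix, A⁻¹ = (1/det(A)) · [[d, -b], [-c, a]]
    = (-1/2) · [[-3, -2], [5, 4]]

A⁻¹ = 
  [ 3/2,    1]
  [-5/2,   -2]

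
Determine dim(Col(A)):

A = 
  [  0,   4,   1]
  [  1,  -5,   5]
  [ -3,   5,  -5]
dim(Col(A)) = 3

Row reduce:
Swap R1 ↔ R2
R3 → R3 + (3)·R1
R3 → R3 + (5/2)·R2
REF = 
  [   1,   -5,    5]
  [   0,    4,    1]
  [   0,    0, 25/2]
Pivot columns: 1, 2, 3 → 3 pivots.
dim(Col(A)) = number of pivot columns = 3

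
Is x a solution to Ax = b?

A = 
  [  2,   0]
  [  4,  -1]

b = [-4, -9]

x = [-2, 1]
Yes

Ax = [-4, -9] = b ✓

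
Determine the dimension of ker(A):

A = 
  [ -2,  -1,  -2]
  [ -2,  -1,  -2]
nullity(A) = 2

Row reduce:
R2 → R2 - (1)·R1
REF = 
  [ -2,  -1,  -2]
  [  0,   0,   0]
Pivot columns: 1 → 1 pivot.
rank(A) = 1, so nullity(A) = 3 - 1 = 2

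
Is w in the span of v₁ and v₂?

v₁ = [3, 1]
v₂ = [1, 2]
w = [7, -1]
Yes

Form the augmented matrix and row-reduce:
[v₁|v₂|w] = 
  [  3,   1,   7]
  [  1,   2,  -1]
R2 → R2 - (1/3)·R1
REF = 
  [    3,     1,     7]
  [    0,   5/3, -10/3]

No row of the form [0 0 | nonzero], so the system is consistent. Back-substitution gives c₁ = 3, c₂ = -2: w = (3)·v₁ + (-2)·v₂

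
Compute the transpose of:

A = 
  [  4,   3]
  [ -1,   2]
Aᵀ = 
  [  4,  -1]
  [  3,   2]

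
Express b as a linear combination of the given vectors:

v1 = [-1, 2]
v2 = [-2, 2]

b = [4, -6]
c1 = -2, c2 = -1

b = -2·v1 + -1·v2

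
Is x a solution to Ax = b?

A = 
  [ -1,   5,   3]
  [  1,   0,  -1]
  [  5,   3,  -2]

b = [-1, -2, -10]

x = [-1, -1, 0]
No

Ax = [-4, -1, -8] ≠ b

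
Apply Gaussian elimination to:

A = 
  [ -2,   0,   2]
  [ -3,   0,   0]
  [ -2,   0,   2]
Row operations:
R2 → R2 - (3/2)·R1
R3 → R3 - (1)·R1

Resulting echelon form:
REF = 
  [ -2,   0,   2]
  [  0,   0,  -3]
  [  0,   0,   0]

Rank = 2 (number of non-zero pivot rows).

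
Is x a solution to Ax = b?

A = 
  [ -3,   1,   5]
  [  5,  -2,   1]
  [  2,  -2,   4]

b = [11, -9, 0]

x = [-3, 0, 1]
No

Ax = [14, -14, -2] ≠ b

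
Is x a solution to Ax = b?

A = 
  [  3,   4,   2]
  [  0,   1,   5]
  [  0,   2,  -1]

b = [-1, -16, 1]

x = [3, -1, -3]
Yes

Ax = [-1, -16, 1] = b ✓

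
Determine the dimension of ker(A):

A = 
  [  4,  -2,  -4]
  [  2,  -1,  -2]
nullity(A) = 2

Row reduce:
R2 → R2 - (1/2)·R1
REF = 
  [  4,  -2,  -4]
  [  0,   0,   0]
Pivot columns: 1 → 1 pivot.
rank(A) = 1, so nullity(A) = 3 - 1 = 2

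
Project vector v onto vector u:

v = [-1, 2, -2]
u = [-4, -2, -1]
v·u = (-1)(-4) + (2)(-2) + (-2)(-1) = 2
u·u = (-4)² + (-2)² + (-1)² = 21
proj_u(v) = (v·u / u·u) × u = (2/21) × u

proj_u(v) = [-8/21, -4/21, -2/21]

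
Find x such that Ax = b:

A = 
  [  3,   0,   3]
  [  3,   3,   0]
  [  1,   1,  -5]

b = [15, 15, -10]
Row reduce the augmented matrix [A|b]:
R2 → R2 - (1)·R1
R3 → R3 - (1/3)·R1
R3 → R3 - (1/3)·R2
REF = 
  [  3,   0,   3,  15]
  [  0,   3,  -3,   0]
  [  0,   0,  -5, -15]

Back-substitution:
x₃ = (-15) / (-5) = 3
x₂ = (0 - (-3)(3)) / 3 = 3
x₁ = (15 - (0)(3) - (3)(3)) / 3 = 2

x = [2, 3, 3]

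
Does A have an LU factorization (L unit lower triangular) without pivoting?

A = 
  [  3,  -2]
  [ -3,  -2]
Yes.
A[1,1] = 3 ≠ 0, so Gaussian elimination proceeds without a row swap: multiplier ℓ₂₁ = (-3)/(3) = -1, and U[2,2] = -2 - (-1)(-2) = -4.
L = 
  [  1,   0]
  [ -1,   1]
U = 
  [  3,  -2]
  [  0,  -4]
Check row 2 of LU: [(-1)(3), (-1)(-2) + (-4)] = [-3, -2] = row 2 of A ✓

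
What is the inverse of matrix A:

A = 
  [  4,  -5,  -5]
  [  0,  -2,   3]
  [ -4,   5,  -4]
det(A) = (4)·((-2)(-4) - (3)(5)) - (-5)·((0)(-4) - (3)(-4)) + (-5)·((0)(5) - (-2)(-4))
  = (4)(-7) - (-5)(12) + (-5)(-8)
  = 72
det(A) = 72 ≠ 0, so A is invertible.

Cofactors Cᵢⱼ = (-1)ⁱ⁺ʲ·Mᵢⱼ:
C = 
  [ -7, -12,  -8]
  [-45, -36,   0]
  [-25, -12,  -8]

adj(A) = Cᵀ:
adj(A) = 
  [ -7, -45, -25]
  [-12, -36, -12]
  [ -8,   0,  -8]

A⁻¹ = (1/72) · adj(A):
A⁻¹ = 
  [ -7/72,   -5/8, -25/72]
  [  -1/6,   -1/2,   -1/6]
  [  -1/9,      0,   -1/9]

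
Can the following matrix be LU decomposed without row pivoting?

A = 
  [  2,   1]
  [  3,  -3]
Yes.
A[1,1] = 2 ≠ 0, so Gaussian elimination proceeds without a row swap: multiplier ℓ₂₁ = (3)/(2) = 3/2, and U[2,2] = -3 - (3/2)(1) = -9/2.
L = 
  [  1,   0]
  [3/2,   1]
U = 
  [   2,    1]
  [   0, -9/2]
Check row 2 of LU: [(3/2)(2), (3/2)(1) + (-9/2)] = [3, -3] = row 2 of A ✓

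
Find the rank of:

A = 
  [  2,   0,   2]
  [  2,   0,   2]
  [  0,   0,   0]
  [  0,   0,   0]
rank(A) = 1

Row reduce:
R2 → R2 - (1)·R1
REF = 
  [  2,   0,   2]
  [  0,   0,   0]
  [  0,   0,   0]
  [  0,   0,   0]
Pivot columns: 1 → 1 pivot.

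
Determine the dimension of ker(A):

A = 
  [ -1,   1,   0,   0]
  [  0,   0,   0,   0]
nullity(A) = 3

Row reduce:
(no row operations needed)
REF = 
  [ -1,   1,   0,   0]
  [  0,   0,   0,   0]
Pivot columns: 1 → 1 pivot.
rank(A) = 1, so nullity(A) = 4 - 1 = 3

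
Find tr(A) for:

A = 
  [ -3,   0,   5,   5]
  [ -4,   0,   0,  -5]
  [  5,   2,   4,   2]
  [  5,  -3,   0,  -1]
0

tr(A) = -3 + 0 + 4 + -1 = 0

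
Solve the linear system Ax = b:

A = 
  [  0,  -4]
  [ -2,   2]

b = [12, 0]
Row reduce the augmented matrix [A|b]:
Swap R1 ↔ R2
REF = 
  [ -2,   2,   0]
  [  0,  -4,  12]

Back-substitution:
x₂ = 12 / (-4) = -3
x₁ = (0 - (2)(-3)) / (-2) = -3

x = [-3, -3]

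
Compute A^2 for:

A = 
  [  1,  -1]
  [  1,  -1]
A² = A·A:
A²[1,1] = (1)(1) + (-1)(1) = 0
A²[1,2] = (1)(-1) + (-1)(-1) = 0
A²[2,1] = (1)(1) + (-1)(1) = 0
A²[2,2] = (1)(-1) + (-1)(-1) = 0
A² = 
  [  0,   0]
  [  0,   0]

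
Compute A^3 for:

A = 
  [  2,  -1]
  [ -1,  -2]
A² = A·A:
A²[1,1] = (2)(2) + (-1)(-1) = 5
A²[1,2] = (2)(-1) + (-1)(-2) = 0
A²[2,1] = (-1)(2) + (-2)(-1) = 0
A²[2,2] = (-1)(-1) + (-2)(-2) = 5
A² = 
  [  5,   0]
  [  0,   5]

A^3 = A^2·A:
A^3[1,1] = (5)(2) + (0)(-1) = 10
A^3[1,2] = (5)(-1) + (0)(-2) = -5
A^3[2,1] = (0)(2) + (5)(-1) = -5
A^3[2,2] = (0)(-1) + (5)(-2) = -10
A^3 = 
  [ 10,  -5]
  [ -5, -10]

Therefore
A^3 = 
  [ 10,  -5]
  [ -5, -10]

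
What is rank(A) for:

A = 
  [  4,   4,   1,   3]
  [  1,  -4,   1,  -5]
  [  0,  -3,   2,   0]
Row reduce:
R2 → R2 - (1/4)·R1
R3 → R3 - (3/5)·R2
REF = 
  [    4,     4,     1,     3]
  [    0,    -5,   3/4, -23/4]
  [    0,     0, 31/20, 69/20]
Pivot columns: 1, 2, 3 → 3 pivots.

rank(A) = 3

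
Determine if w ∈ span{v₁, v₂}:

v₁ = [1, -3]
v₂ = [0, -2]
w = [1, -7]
Yes

Form the augmented matrix and row-reduce:
[v₁|v₂|w] = 
  [  1,   0,   1]
  [ -3,  -2,  -7]
R2 → R2 + (3)·R1
REF = 
  [  1,   0,   1]
  [  0,  -2,  -4]

No row of the form [0 0 | nonzero], so the system is consistent. Back-substitution gives c₁ = 1, c₂ = 2: w = (1)·v₁ + (2)·v₂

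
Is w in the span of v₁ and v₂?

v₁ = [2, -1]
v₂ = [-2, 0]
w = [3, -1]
Yes

Form the augmented matrix and row-reduce:
[v₁|v₂|w] = 
  [  2,  -2,   3]
  [ -1,   0,  -1]
R2 → R2 + (1/2)·R1
REF = 
  [  2,  -2,   3]
  [  0,  -1, 1/2]

No row of the form [0 0 | nonzero], so the system is consistent. Back-substitution gives c₁ = 1, c₂ = -1/2: w = (1)·v₁ + (-1/2)·v₂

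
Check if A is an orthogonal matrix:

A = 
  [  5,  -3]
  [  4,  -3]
No

AᵀA = 
  [ 41, -27]
  [-27,  18]
≠ I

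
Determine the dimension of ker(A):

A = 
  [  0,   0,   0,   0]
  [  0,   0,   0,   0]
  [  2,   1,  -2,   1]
nullity(A) = 3

Row reduce:
Swap R1 ↔ R3
REF = 
  [  2,   1,  -2,   1]
  [  0,   0,   0,   0]
  [  0,   0,   0,   0]
Pivot columns: 1 → 1 pivot.
rank(A) = 1, so nullity(A) = 4 - 1 = 3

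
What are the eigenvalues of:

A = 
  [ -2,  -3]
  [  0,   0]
tr(A) = -2, det(A) = 0
Characteristic polynomial: λ² - tr(A)λ + det(A) = λ² + 2λ
λ² + 2λ = λ(λ + 2)

λ = 0, -2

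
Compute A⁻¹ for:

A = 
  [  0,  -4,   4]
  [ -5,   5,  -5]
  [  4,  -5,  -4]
det(A) = (0)·((5)(-4) - (-5)(-5)) - (-4)·((-5)(-4) - (-5)(4)) + (4)·((-5)(-5) - (5)(4))
  = (0)(-45) - (-4)(40) + (4)(5)
  = 180
det(A) = 180 ≠ 0, so A is invertible.

Cofactors Cᵢⱼ = (-1)ⁱ⁺ʲ·Mᵢⱼ:
C = 
  [-45, -40,   5]
  [-36, -16, -16]
  [  0, -20, -20]

adj(A) = Cᵀ:
adj(A) = 
  [-45, -36,   0]
  [-40, -16, -20]
  [  5, -16, -20]

A⁻¹ = (1/180) · adj(A):
A⁻¹ = 
  [ -1/4,  -1/5,     0]
  [ -2/9, -4/45,  -1/9]
  [ 1/36, -4/45,  -1/9]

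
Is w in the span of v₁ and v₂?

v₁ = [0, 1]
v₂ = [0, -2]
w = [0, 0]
Yes

Form the augmented matrix and row-reduce:
[v₁|v₂|w] = 
  [  0,   0,   0]
  [  1,  -2,   0]
Swap R1 ↔ R2
REF = 
  [  1,  -2,   0]
  [  0,   0,   0]

No row of the form [0 0 | nonzero], so the system is consistent. Back-substitution gives c₁ = 0, c₂ = 0: w = (0)·v₁ + (0)·v₂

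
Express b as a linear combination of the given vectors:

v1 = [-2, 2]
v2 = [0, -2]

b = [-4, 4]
c1 = 2, c2 = 0

b = 2·v1 + 0·v2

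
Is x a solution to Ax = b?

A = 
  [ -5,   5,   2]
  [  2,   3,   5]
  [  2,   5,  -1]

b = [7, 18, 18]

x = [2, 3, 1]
Yes

Ax = [7, 18, 18] = b ✓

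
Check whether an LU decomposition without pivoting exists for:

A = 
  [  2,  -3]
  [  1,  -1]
Yes.
A[1,1] = 2 ≠ 0, so Gaussian elimination proceeds without a row swap: multiplier ℓ₂₁ = (1)/(2) = 1/2, and U[2,2] = -1 - (1/2)(-3) = 1/2.
L = 
  [  1,   0]
  [1/2,   1]
U = 
  [  2,  -3]
  [  0, 1/2]
Check row 2 of LU: [(1/2)(2), (1/2)(-3) + (1/2)] = [1, -1] = row 2 of A ✓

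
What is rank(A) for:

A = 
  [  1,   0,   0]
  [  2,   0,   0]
Row reduce:
R2 → R2 - (2)·R1
REF = 
  [  1,   0,   0]
  [  0,   0,   0]
Pivot columns: 1 → 1 pivot.

rank(A) = 1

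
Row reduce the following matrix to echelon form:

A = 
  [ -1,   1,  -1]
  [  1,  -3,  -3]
Row operations:
R2 → R2 + (1)·R1

Resulting echelon form:
REF = 
  [ -1,   1,  -1]
  [  0,  -2,  -4]

Rank = 2 (number of non-zero pivot rows).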